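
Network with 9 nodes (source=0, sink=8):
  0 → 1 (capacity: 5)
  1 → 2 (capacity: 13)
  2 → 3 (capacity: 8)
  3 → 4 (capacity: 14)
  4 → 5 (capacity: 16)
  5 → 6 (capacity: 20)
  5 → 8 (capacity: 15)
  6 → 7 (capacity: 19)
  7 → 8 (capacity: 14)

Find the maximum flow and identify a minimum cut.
Max flow = 5, Min cut edges: (0,1)

Maximum flow: 5
Minimum cut: (0,1)
Partition: S = [0], T = [1, 2, 3, 4, 5, 6, 7, 8]

Max-flow min-cut theorem verified: both equal 5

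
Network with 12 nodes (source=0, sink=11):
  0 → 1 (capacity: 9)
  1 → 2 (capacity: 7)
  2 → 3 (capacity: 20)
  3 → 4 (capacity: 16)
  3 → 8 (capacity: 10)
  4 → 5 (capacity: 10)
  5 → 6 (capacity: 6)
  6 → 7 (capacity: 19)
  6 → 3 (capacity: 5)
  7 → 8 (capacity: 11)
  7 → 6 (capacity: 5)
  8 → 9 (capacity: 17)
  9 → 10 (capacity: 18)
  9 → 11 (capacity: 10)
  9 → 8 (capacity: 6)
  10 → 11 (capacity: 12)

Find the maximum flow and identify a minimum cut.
Max flow = 7, Min cut edges: (1,2)

Maximum flow: 7
Minimum cut: (1,2)
Partition: S = [0, 1], T = [2, 3, 4, 5, 6, 7, 8, 9, 10, 11]

Max-flow min-cut theorem verified: both equal 7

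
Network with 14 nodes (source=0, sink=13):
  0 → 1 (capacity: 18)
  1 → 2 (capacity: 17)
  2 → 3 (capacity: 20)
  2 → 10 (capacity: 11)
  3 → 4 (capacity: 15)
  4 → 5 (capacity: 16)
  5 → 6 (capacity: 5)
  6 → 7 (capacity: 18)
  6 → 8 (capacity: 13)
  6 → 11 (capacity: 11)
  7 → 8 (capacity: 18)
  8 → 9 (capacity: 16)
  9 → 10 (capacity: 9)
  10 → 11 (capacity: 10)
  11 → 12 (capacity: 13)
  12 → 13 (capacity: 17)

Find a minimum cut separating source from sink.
Min cut value = 13, edges: (11,12)

Min cut value: 13
Partition: S = [0, 1, 2, 3, 4, 5, 6, 7, 8, 9, 10, 11], T = [12, 13]
Cut edges: (11,12)

By max-flow min-cut theorem, max flow = min cut = 13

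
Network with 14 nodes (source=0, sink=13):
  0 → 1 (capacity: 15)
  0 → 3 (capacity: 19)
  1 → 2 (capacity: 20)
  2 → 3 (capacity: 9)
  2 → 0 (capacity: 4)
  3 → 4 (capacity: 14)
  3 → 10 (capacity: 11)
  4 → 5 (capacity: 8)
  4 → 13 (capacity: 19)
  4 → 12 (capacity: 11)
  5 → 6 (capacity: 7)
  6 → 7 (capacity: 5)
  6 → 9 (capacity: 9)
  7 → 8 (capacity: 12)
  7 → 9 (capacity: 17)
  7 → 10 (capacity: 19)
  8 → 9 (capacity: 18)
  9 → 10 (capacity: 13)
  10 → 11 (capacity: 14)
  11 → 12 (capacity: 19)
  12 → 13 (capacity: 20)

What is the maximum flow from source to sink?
Maximum flow = 25

Max flow: 25

Flow assignment:
  0 → 1: 9/15
  0 → 3: 16/19
  1 → 2: 9/20
  2 → 3: 9/9
  3 → 4: 14/14
  3 → 10: 11/11
  4 → 13: 14/19
  10 → 11: 11/14
  11 → 12: 11/19
  12 → 13: 11/20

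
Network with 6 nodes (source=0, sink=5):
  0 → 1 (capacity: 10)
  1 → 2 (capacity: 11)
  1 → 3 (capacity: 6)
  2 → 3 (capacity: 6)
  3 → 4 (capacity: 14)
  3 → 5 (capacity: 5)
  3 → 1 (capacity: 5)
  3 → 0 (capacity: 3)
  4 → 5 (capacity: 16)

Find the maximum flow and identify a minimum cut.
Max flow = 10, Min cut edges: (0,1)

Maximum flow: 10
Minimum cut: (0,1)
Partition: S = [0], T = [1, 2, 3, 4, 5]

Max-flow min-cut theorem verified: both equal 10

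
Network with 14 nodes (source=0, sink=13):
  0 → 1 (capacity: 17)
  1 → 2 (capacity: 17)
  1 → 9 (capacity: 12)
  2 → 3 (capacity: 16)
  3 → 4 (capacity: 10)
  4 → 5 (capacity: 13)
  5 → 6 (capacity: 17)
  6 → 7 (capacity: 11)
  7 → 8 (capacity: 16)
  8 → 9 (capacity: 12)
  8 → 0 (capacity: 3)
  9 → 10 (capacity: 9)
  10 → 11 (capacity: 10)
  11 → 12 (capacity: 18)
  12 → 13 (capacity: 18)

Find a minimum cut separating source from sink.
Min cut value = 9, edges: (9,10)

Min cut value: 9
Partition: S = [0, 1, 2, 3, 4, 5, 6, 7, 8, 9], T = [10, 11, 12, 13]
Cut edges: (9,10)

By max-flow min-cut theorem, max flow = min cut = 9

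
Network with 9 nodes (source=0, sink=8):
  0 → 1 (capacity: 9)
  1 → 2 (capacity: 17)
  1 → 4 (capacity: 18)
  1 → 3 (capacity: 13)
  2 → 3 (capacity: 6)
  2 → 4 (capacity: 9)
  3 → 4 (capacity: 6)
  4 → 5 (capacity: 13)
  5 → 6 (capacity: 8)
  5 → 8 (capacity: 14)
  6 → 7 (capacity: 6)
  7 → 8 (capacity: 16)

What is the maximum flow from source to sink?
Maximum flow = 9

Max flow: 9

Flow assignment:
  0 → 1: 9/9
  1 → 4: 9/18
  4 → 5: 9/13
  5 → 8: 9/14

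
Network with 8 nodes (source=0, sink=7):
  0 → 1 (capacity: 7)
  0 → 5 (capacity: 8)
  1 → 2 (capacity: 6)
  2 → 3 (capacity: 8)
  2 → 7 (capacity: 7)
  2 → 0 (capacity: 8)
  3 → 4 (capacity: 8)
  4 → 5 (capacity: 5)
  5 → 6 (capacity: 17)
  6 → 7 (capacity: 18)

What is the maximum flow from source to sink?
Maximum flow = 14

Max flow: 14

Flow assignment:
  0 → 1: 6/7
  0 → 5: 8/8
  1 → 2: 6/6
  2 → 7: 6/7
  5 → 6: 8/17
  6 → 7: 8/18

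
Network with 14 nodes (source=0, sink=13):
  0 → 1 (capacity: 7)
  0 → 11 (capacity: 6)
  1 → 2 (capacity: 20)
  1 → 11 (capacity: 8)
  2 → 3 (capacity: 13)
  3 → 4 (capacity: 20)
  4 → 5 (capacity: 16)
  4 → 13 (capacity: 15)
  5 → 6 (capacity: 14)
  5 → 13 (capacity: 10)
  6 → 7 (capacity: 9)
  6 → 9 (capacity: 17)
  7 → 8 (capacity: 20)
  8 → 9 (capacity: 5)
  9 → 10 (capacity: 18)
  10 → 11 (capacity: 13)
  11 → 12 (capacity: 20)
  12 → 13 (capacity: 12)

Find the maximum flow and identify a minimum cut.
Max flow = 13, Min cut edges: (0,1), (0,11)

Maximum flow: 13
Minimum cut: (0,1), (0,11)
Partition: S = [0], T = [1, 2, 3, 4, 5, 6, 7, 8, 9, 10, 11, 12, 13]

Max-flow min-cut theorem verified: both equal 13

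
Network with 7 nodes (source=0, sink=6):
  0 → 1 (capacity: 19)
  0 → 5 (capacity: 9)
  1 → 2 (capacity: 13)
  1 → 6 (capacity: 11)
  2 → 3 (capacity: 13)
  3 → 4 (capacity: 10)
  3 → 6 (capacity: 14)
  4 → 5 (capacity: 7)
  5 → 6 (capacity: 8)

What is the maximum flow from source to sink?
Maximum flow = 27

Max flow: 27

Flow assignment:
  0 → 1: 19/19
  0 → 5: 8/9
  1 → 2: 8/13
  1 → 6: 11/11
  2 → 3: 8/13
  3 → 6: 8/14
  5 → 6: 8/8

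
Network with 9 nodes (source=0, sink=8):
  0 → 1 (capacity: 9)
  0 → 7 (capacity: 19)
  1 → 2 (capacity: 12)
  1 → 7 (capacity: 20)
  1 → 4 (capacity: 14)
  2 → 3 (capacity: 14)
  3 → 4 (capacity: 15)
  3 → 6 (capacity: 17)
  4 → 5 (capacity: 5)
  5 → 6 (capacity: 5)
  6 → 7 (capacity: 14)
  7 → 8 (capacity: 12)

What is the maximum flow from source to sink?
Maximum flow = 12

Max flow: 12

Flow assignment:
  0 → 7: 12/19
  7 → 8: 12/12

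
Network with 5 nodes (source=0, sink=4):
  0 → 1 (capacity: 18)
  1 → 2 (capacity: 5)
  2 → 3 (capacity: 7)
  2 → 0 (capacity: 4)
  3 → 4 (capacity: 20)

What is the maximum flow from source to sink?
Maximum flow = 5

Max flow: 5

Flow assignment:
  0 → 1: 5/18
  1 → 2: 5/5
  2 → 3: 5/7
  3 → 4: 5/20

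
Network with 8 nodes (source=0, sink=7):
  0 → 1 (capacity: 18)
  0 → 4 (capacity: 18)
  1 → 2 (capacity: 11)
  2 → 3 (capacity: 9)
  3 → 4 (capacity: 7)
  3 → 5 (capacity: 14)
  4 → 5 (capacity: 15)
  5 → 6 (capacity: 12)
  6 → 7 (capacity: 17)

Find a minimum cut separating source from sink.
Min cut value = 12, edges: (5,6)

Min cut value: 12
Partition: S = [0, 1, 2, 3, 4, 5], T = [6, 7]
Cut edges: (5,6)

By max-flow min-cut theorem, max flow = min cut = 12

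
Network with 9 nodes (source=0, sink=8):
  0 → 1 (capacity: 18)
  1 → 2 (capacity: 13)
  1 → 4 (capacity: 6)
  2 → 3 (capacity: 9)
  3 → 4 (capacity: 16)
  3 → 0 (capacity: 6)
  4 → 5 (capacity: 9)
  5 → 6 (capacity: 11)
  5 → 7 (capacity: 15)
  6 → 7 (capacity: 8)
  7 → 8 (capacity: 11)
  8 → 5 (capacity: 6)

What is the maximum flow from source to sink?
Maximum flow = 9

Max flow: 9

Flow assignment:
  0 → 1: 15/18
  1 → 2: 9/13
  1 → 4: 6/6
  2 → 3: 9/9
  3 → 4: 3/16
  3 → 0: 6/6
  4 → 5: 9/9
  5 → 7: 9/15
  7 → 8: 9/11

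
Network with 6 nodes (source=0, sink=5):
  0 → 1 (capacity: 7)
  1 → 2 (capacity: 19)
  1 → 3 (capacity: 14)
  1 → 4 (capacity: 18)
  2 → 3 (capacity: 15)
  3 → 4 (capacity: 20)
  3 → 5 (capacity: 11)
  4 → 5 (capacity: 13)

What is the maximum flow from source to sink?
Maximum flow = 7

Max flow: 7

Flow assignment:
  0 → 1: 7/7
  1 → 3: 7/14
  3 → 5: 7/11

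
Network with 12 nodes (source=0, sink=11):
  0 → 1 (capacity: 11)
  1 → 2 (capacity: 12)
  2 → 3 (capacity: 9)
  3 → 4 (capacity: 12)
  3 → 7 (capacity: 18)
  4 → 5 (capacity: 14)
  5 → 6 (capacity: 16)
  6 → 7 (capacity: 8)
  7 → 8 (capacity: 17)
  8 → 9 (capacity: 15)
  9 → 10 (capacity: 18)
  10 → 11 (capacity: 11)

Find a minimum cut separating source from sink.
Min cut value = 9, edges: (2,3)

Min cut value: 9
Partition: S = [0, 1, 2], T = [3, 4, 5, 6, 7, 8, 9, 10, 11]
Cut edges: (2,3)

By max-flow min-cut theorem, max flow = min cut = 9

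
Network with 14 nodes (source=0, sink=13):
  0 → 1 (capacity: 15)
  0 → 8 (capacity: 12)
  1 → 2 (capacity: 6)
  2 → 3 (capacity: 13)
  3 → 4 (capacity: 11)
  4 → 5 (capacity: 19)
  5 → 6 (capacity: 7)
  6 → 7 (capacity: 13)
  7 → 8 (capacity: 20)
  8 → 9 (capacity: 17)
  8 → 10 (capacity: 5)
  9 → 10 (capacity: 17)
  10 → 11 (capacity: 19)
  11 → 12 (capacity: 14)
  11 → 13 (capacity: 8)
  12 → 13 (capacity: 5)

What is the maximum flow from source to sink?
Maximum flow = 13

Max flow: 13

Flow assignment:
  0 → 1: 6/15
  0 → 8: 7/12
  1 → 2: 6/6
  2 → 3: 6/13
  3 → 4: 6/11
  4 → 5: 6/19
  5 → 6: 6/7
  6 → 7: 6/13
  7 → 8: 6/20
  8 → 9: 13/17
  9 → 10: 13/17
  10 → 11: 13/19
  11 → 12: 5/14
  11 → 13: 8/8
  12 → 13: 5/5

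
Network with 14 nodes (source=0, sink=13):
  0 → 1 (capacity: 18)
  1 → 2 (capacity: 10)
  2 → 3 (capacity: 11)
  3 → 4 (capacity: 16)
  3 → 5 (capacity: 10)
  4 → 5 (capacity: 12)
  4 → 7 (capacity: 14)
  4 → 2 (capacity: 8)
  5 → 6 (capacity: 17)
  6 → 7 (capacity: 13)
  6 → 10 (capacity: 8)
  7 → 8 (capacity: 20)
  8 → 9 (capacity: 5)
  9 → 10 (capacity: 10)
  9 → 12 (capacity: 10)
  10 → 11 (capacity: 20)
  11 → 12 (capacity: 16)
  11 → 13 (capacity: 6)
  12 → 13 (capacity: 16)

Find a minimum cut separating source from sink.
Min cut value = 10, edges: (1,2)

Min cut value: 10
Partition: S = [0, 1], T = [2, 3, 4, 5, 6, 7, 8, 9, 10, 11, 12, 13]
Cut edges: (1,2)

By max-flow min-cut theorem, max flow = min cut = 10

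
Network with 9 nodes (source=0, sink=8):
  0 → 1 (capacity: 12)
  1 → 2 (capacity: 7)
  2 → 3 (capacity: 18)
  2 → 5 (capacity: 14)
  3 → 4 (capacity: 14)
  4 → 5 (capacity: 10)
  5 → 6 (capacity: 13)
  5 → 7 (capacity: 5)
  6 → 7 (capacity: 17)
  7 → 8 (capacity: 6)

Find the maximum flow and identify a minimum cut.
Max flow = 6, Min cut edges: (7,8)

Maximum flow: 6
Minimum cut: (7,8)
Partition: S = [0, 1, 2, 3, 4, 5, 6, 7], T = [8]

Max-flow min-cut theorem verified: both equal 6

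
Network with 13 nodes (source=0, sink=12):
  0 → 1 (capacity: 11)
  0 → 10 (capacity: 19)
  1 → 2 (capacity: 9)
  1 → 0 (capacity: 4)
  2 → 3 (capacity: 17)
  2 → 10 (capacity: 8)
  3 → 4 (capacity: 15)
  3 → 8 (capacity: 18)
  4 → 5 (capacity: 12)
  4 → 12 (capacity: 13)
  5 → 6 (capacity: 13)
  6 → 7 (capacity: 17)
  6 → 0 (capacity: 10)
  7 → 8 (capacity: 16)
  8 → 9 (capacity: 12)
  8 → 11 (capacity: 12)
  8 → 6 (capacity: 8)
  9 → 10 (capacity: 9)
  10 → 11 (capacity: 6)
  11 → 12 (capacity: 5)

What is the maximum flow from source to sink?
Maximum flow = 14

Max flow: 14

Flow assignment:
  0 → 1: 9/11
  0 → 10: 5/19
  1 → 2: 9/9
  2 → 3: 9/17
  3 → 4: 9/15
  4 → 12: 9/13
  10 → 11: 5/6
  11 → 12: 5/5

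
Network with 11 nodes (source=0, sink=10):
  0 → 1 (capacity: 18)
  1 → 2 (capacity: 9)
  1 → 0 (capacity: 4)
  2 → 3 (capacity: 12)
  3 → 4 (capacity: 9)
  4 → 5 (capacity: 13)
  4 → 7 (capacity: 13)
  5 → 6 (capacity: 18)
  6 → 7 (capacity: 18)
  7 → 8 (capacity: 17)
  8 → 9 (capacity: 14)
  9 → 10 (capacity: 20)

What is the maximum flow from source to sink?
Maximum flow = 9

Max flow: 9

Flow assignment:
  0 → 1: 9/18
  1 → 2: 9/9
  2 → 3: 9/12
  3 → 4: 9/9
  4 → 7: 9/13
  7 → 8: 9/17
  8 → 9: 9/14
  9 → 10: 9/20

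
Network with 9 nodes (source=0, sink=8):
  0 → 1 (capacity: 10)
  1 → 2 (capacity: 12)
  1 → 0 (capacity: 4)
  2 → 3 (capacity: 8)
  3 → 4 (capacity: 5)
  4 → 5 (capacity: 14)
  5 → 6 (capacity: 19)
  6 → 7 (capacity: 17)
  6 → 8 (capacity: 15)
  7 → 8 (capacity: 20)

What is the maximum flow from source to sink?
Maximum flow = 5

Max flow: 5

Flow assignment:
  0 → 1: 5/10
  1 → 2: 5/12
  2 → 3: 5/8
  3 → 4: 5/5
  4 → 5: 5/14
  5 → 6: 5/19
  6 → 8: 5/15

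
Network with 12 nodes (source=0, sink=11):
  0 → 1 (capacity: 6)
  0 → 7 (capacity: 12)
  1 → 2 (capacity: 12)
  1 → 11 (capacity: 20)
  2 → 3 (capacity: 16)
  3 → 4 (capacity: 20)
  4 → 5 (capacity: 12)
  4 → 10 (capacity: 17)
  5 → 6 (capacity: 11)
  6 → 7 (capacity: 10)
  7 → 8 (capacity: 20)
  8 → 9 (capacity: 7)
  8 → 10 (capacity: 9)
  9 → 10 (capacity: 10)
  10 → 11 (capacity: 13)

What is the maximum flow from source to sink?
Maximum flow = 18

Max flow: 18

Flow assignment:
  0 → 1: 6/6
  0 → 7: 12/12
  1 → 11: 6/20
  7 → 8: 12/20
  8 → 9: 3/7
  8 → 10: 9/9
  9 → 10: 3/10
  10 → 11: 12/13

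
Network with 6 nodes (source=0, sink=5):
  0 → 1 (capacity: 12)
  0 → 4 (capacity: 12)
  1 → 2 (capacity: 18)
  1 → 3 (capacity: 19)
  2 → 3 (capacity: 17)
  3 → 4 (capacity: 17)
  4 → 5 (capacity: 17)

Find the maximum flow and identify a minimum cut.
Max flow = 17, Min cut edges: (4,5)

Maximum flow: 17
Minimum cut: (4,5)
Partition: S = [0, 1, 2, 3, 4], T = [5]

Max-flow min-cut theorem verified: both equal 17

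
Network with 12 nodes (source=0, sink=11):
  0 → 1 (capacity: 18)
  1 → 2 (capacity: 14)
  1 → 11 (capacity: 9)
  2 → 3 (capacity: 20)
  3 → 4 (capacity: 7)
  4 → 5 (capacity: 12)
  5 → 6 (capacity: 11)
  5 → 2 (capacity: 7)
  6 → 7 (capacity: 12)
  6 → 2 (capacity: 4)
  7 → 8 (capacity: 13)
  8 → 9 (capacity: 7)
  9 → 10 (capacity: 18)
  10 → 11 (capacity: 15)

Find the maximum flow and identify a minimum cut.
Max flow = 16, Min cut edges: (1,11), (8,9)

Maximum flow: 16
Minimum cut: (1,11), (8,9)
Partition: S = [0, 1, 2, 3, 4, 5, 6, 7, 8], T = [9, 10, 11]

Max-flow min-cut theorem verified: both equal 16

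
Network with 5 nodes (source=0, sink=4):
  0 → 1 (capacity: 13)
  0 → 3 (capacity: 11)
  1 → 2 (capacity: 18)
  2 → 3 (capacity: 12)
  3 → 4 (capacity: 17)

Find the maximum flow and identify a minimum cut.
Max flow = 17, Min cut edges: (3,4)

Maximum flow: 17
Minimum cut: (3,4)
Partition: S = [0, 1, 2, 3], T = [4]

Max-flow min-cut theorem verified: both equal 17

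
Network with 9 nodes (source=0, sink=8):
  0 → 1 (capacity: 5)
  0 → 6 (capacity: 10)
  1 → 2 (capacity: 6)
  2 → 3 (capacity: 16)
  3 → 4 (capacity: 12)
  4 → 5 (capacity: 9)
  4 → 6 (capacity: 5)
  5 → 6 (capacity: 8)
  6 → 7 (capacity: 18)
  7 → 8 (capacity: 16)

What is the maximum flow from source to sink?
Maximum flow = 15

Max flow: 15

Flow assignment:
  0 → 1: 5/5
  0 → 6: 10/10
  1 → 2: 5/6
  2 → 3: 5/16
  3 → 4: 5/12
  4 → 6: 5/5
  6 → 7: 15/18
  7 → 8: 15/16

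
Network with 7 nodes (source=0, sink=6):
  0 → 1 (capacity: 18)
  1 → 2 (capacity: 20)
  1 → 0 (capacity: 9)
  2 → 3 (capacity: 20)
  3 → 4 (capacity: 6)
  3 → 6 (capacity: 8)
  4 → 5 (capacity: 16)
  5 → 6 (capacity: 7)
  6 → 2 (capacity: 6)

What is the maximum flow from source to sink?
Maximum flow = 14

Max flow: 14

Flow assignment:
  0 → 1: 14/18
  1 → 2: 14/20
  2 → 3: 14/20
  3 → 4: 6/6
  3 → 6: 8/8
  4 → 5: 6/16
  5 → 6: 6/7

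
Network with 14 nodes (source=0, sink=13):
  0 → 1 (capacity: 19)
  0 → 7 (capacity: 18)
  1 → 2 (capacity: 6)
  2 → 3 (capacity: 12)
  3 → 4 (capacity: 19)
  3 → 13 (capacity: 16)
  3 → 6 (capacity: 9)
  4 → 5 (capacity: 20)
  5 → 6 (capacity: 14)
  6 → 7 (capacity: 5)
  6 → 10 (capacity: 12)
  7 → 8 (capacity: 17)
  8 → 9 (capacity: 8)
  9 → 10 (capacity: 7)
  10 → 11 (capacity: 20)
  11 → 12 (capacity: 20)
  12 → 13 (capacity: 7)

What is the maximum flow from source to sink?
Maximum flow = 13

Max flow: 13

Flow assignment:
  0 → 1: 6/19
  0 → 7: 7/18
  1 → 2: 6/6
  2 → 3: 6/12
  3 → 13: 6/16
  7 → 8: 7/17
  8 → 9: 7/8
  9 → 10: 7/7
  10 → 11: 7/20
  11 → 12: 7/20
  12 → 13: 7/7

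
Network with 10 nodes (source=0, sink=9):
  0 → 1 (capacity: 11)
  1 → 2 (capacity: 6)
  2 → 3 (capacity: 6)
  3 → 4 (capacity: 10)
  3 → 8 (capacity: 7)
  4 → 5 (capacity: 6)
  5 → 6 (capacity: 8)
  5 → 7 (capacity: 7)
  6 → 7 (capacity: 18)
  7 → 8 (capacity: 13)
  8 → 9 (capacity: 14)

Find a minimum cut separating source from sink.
Min cut value = 6, edges: (2,3)

Min cut value: 6
Partition: S = [0, 1, 2], T = [3, 4, 5, 6, 7, 8, 9]
Cut edges: (2,3)

By max-flow min-cut theorem, max flow = min cut = 6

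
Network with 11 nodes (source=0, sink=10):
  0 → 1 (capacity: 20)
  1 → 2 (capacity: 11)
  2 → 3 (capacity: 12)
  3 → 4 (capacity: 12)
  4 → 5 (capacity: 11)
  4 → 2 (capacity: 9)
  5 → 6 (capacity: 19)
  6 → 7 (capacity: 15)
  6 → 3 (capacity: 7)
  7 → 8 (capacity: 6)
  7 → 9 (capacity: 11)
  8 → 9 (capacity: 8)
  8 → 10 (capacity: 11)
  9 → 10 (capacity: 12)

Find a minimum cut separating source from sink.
Min cut value = 11, edges: (4,5)

Min cut value: 11
Partition: S = [0, 1, 2, 3, 4], T = [5, 6, 7, 8, 9, 10]
Cut edges: (4,5)

By max-flow min-cut theorem, max flow = min cut = 11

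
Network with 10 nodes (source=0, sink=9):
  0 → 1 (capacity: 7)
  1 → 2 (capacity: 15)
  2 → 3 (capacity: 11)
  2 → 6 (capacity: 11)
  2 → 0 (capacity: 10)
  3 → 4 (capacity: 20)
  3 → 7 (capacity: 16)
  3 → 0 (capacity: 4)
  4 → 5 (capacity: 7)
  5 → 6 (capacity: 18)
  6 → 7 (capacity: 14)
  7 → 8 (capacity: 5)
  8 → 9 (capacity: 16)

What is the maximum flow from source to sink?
Maximum flow = 5

Max flow: 5

Flow assignment:
  0 → 1: 7/7
  1 → 2: 7/15
  2 → 3: 7/11
  3 → 7: 5/16
  3 → 0: 2/4
  7 → 8: 5/5
  8 → 9: 5/16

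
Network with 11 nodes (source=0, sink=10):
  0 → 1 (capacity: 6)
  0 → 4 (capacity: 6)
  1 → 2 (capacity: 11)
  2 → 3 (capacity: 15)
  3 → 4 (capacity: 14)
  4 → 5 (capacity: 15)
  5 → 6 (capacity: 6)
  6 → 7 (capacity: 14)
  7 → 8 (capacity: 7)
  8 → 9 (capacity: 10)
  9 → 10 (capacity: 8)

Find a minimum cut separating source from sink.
Min cut value = 6, edges: (5,6)

Min cut value: 6
Partition: S = [0, 1, 2, 3, 4, 5], T = [6, 7, 8, 9, 10]
Cut edges: (5,6)

By max-flow min-cut theorem, max flow = min cut = 6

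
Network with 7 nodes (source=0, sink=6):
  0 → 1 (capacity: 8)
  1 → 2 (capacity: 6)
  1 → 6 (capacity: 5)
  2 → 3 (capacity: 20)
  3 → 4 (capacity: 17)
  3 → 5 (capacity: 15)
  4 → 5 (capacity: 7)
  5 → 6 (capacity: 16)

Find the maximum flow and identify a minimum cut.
Max flow = 8, Min cut edges: (0,1)

Maximum flow: 8
Minimum cut: (0,1)
Partition: S = [0], T = [1, 2, 3, 4, 5, 6]

Max-flow min-cut theorem verified: both equal 8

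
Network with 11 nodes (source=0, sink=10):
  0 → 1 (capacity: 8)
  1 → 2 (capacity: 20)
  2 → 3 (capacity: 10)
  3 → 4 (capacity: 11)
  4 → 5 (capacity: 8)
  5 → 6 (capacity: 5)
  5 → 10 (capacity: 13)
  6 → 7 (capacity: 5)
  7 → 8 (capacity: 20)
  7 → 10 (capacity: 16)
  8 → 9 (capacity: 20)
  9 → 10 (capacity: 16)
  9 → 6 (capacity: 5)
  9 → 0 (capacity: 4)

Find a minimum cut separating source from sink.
Min cut value = 8, edges: (4,5)

Min cut value: 8
Partition: S = [0, 1, 2, 3, 4], T = [5, 6, 7, 8, 9, 10]
Cut edges: (4,5)

By max-flow min-cut theorem, max flow = min cut = 8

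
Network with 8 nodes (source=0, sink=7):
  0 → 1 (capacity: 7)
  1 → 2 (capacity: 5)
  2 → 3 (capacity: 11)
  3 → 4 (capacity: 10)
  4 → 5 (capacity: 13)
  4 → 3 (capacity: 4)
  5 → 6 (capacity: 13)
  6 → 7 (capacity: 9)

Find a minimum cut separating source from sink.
Min cut value = 5, edges: (1,2)

Min cut value: 5
Partition: S = [0, 1], T = [2, 3, 4, 5, 6, 7]
Cut edges: (1,2)

By max-flow min-cut theorem, max flow = min cut = 5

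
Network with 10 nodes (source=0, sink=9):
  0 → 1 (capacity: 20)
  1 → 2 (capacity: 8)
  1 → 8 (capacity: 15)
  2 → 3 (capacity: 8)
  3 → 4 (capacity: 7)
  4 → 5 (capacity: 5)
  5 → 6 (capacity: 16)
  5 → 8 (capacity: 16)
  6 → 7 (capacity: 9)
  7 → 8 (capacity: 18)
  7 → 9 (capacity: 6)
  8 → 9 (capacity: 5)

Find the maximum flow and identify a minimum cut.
Max flow = 10, Min cut edges: (4,5), (8,9)

Maximum flow: 10
Minimum cut: (4,5), (8,9)
Partition: S = [0, 1, 2, 3, 4, 8], T = [5, 6, 7, 9]

Max-flow min-cut theorem verified: both equal 10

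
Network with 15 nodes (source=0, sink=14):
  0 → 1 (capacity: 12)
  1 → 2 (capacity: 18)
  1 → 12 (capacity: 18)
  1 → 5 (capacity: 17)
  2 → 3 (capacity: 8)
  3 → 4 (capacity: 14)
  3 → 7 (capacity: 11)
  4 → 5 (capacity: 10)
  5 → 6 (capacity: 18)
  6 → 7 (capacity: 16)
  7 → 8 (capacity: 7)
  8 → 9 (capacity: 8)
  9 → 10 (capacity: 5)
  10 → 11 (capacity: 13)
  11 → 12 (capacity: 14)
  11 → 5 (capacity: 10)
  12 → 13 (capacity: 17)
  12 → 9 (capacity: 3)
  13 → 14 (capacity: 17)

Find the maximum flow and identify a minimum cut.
Max flow = 12, Min cut edges: (0,1)

Maximum flow: 12
Minimum cut: (0,1)
Partition: S = [0], T = [1, 2, 3, 4, 5, 6, 7, 8, 9, 10, 11, 12, 13, 14]

Max-flow min-cut theorem verified: both equal 12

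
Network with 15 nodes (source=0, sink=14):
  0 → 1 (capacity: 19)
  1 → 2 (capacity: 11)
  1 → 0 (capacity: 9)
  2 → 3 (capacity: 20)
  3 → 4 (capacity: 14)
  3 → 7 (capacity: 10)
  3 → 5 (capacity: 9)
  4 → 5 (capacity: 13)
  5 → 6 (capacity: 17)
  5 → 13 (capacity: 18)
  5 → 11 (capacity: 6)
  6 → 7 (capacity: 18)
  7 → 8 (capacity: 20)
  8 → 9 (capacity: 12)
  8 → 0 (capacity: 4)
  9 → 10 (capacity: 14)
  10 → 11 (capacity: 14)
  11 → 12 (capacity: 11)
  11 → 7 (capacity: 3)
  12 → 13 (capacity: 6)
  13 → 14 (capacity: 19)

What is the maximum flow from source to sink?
Maximum flow = 11

Max flow: 11

Flow assignment:
  0 → 1: 11/19
  1 → 2: 11/11
  2 → 3: 11/20
  3 → 4: 2/14
  3 → 5: 9/9
  4 → 5: 2/13
  5 → 13: 11/18
  13 → 14: 11/19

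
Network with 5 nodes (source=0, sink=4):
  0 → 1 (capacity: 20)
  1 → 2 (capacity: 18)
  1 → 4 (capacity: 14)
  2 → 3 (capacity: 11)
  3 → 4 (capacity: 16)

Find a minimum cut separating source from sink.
Min cut value = 20, edges: (0,1)

Min cut value: 20
Partition: S = [0], T = [1, 2, 3, 4]
Cut edges: (0,1)

By max-flow min-cut theorem, max flow = min cut = 20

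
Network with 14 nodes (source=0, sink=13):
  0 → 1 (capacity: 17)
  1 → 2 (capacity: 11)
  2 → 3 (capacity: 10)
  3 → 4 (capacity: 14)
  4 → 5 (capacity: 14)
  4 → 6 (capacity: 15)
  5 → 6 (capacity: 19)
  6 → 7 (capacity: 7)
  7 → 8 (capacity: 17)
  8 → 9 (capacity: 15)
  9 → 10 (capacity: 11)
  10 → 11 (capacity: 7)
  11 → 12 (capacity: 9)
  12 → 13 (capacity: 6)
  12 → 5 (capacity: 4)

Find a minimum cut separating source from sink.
Min cut value = 6, edges: (12,13)

Min cut value: 6
Partition: S = [0, 1, 2, 3, 4, 5, 6, 7, 8, 9, 10, 11, 12], T = [13]
Cut edges: (12,13)

By max-flow min-cut theorem, max flow = min cut = 6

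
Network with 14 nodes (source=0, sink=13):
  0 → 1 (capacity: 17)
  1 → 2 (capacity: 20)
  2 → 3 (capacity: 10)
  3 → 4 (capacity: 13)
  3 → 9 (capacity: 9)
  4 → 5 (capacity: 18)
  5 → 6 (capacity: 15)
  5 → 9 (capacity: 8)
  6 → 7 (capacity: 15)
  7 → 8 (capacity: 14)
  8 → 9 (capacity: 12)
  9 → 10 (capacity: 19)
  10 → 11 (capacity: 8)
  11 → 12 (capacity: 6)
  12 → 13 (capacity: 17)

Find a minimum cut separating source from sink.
Min cut value = 6, edges: (11,12)

Min cut value: 6
Partition: S = [0, 1, 2, 3, 4, 5, 6, 7, 8, 9, 10, 11], T = [12, 13]
Cut edges: (11,12)

By max-flow min-cut theorem, max flow = min cut = 6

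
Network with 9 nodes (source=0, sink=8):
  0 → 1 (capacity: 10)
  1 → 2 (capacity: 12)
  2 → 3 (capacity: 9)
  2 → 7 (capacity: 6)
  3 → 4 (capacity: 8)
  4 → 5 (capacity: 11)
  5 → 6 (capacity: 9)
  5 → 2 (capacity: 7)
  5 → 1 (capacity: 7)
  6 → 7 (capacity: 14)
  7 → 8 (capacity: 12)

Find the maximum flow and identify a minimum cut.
Max flow = 10, Min cut edges: (0,1)

Maximum flow: 10
Minimum cut: (0,1)
Partition: S = [0], T = [1, 2, 3, 4, 5, 6, 7, 8]

Max-flow min-cut theorem verified: both equal 10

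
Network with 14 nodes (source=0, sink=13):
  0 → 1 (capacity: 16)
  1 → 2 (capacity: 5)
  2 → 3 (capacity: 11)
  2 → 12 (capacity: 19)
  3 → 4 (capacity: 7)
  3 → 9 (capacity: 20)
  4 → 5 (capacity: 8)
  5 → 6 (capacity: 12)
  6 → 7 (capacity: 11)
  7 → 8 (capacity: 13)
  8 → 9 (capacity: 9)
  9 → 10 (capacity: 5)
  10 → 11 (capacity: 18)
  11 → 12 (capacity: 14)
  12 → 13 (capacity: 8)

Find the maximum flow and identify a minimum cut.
Max flow = 5, Min cut edges: (1,2)

Maximum flow: 5
Minimum cut: (1,2)
Partition: S = [0, 1], T = [2, 3, 4, 5, 6, 7, 8, 9, 10, 11, 12, 13]

Max-flow min-cut theorem verified: both equal 5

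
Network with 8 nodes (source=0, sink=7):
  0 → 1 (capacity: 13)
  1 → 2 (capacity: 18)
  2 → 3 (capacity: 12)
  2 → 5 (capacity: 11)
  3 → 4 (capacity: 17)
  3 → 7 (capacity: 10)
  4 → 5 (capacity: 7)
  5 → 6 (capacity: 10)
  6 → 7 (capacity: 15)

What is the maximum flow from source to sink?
Maximum flow = 13

Max flow: 13

Flow assignment:
  0 → 1: 13/13
  1 → 2: 13/18
  2 → 3: 10/12
  2 → 5: 3/11
  3 → 7: 10/10
  5 → 6: 3/10
  6 → 7: 3/15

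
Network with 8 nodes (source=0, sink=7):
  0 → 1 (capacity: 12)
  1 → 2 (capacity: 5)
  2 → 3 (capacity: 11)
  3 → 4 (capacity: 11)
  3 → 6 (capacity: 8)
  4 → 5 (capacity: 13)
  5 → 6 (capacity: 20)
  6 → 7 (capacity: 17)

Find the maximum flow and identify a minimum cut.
Max flow = 5, Min cut edges: (1,2)

Maximum flow: 5
Minimum cut: (1,2)
Partition: S = [0, 1], T = [2, 3, 4, 5, 6, 7]

Max-flow min-cut theorem verified: both equal 5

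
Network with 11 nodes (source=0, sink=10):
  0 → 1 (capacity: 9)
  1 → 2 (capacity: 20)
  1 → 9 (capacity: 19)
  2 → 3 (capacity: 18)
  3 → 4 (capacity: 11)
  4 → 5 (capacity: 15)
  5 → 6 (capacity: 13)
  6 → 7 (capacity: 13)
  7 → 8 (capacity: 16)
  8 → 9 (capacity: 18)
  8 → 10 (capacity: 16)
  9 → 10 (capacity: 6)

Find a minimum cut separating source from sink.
Min cut value = 9, edges: (0,1)

Min cut value: 9
Partition: S = [0], T = [1, 2, 3, 4, 5, 6, 7, 8, 9, 10]
Cut edges: (0,1)

By max-flow min-cut theorem, max flow = min cut = 9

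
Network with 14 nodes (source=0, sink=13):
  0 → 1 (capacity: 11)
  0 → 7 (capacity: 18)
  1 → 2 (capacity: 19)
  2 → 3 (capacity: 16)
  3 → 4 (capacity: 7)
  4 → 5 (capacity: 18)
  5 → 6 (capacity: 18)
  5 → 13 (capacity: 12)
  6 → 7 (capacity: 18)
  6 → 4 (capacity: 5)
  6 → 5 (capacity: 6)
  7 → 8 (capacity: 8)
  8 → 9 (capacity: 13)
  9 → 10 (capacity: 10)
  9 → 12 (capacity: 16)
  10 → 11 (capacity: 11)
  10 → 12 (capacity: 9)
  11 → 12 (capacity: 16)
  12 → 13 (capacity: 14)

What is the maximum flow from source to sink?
Maximum flow = 15

Max flow: 15

Flow assignment:
  0 → 1: 7/11
  0 → 7: 8/18
  1 → 2: 7/19
  2 → 3: 7/16
  3 → 4: 7/7
  4 → 5: 7/18
  5 → 13: 7/12
  7 → 8: 8/8
  8 → 9: 8/13
  9 → 12: 8/16
  12 → 13: 8/14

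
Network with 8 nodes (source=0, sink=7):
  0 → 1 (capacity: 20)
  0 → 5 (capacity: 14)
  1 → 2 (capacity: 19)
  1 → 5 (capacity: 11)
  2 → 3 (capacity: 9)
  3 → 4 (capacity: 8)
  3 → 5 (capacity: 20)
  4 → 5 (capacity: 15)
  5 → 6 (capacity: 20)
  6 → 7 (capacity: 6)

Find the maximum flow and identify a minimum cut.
Max flow = 6, Min cut edges: (6,7)

Maximum flow: 6
Minimum cut: (6,7)
Partition: S = [0, 1, 2, 3, 4, 5, 6], T = [7]

Max-flow min-cut theorem verified: both equal 6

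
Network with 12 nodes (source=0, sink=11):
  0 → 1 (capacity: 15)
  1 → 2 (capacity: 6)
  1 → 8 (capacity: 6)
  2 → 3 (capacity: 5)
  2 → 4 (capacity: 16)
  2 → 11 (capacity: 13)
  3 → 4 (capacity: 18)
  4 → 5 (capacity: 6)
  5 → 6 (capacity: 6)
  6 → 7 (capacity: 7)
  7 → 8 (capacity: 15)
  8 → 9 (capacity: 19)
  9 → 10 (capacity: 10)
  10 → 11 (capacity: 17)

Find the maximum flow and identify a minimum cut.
Max flow = 12, Min cut edges: (1,2), (1,8)

Maximum flow: 12
Minimum cut: (1,2), (1,8)
Partition: S = [0, 1], T = [2, 3, 4, 5, 6, 7, 8, 9, 10, 11]

Max-flow min-cut theorem verified: both equal 12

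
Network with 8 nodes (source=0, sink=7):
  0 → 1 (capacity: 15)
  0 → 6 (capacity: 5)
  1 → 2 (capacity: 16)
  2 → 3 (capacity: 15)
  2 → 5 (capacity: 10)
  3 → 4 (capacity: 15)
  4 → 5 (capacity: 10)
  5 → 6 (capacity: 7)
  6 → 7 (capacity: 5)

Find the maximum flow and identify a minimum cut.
Max flow = 5, Min cut edges: (6,7)

Maximum flow: 5
Minimum cut: (6,7)
Partition: S = [0, 1, 2, 3, 4, 5, 6], T = [7]

Max-flow min-cut theorem verified: both equal 5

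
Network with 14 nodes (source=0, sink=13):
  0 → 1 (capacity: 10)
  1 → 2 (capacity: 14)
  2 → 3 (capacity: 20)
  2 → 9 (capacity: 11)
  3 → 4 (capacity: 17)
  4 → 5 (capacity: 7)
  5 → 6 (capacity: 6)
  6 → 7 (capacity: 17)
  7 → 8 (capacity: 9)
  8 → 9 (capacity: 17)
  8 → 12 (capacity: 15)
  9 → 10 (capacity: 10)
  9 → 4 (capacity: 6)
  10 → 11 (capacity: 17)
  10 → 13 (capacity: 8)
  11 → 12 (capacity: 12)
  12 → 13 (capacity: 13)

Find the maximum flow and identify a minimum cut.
Max flow = 10, Min cut edges: (0,1)

Maximum flow: 10
Minimum cut: (0,1)
Partition: S = [0], T = [1, 2, 3, 4, 5, 6, 7, 8, 9, 10, 11, 12, 13]

Max-flow min-cut theorem verified: both equal 10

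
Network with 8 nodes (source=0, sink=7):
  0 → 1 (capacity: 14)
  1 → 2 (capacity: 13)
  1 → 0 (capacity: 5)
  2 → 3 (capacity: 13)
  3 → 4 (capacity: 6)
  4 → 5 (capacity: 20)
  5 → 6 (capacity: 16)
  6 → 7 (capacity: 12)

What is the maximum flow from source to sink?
Maximum flow = 6

Max flow: 6

Flow assignment:
  0 → 1: 6/14
  1 → 2: 6/13
  2 → 3: 6/13
  3 → 4: 6/6
  4 → 5: 6/20
  5 → 6: 6/16
  6 → 7: 6/12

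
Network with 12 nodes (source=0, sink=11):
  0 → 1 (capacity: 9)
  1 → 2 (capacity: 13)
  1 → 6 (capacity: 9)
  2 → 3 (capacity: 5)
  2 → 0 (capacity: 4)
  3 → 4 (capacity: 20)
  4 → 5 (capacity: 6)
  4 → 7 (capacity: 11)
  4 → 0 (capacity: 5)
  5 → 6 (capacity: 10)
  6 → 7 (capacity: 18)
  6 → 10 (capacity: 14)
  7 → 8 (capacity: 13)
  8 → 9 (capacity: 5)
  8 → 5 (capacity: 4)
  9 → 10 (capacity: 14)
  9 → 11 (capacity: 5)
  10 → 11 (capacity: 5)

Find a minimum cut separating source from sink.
Min cut value = 9, edges: (0,1)

Min cut value: 9
Partition: S = [0], T = [1, 2, 3, 4, 5, 6, 7, 8, 9, 10, 11]
Cut edges: (0,1)

By max-flow min-cut theorem, max flow = min cut = 9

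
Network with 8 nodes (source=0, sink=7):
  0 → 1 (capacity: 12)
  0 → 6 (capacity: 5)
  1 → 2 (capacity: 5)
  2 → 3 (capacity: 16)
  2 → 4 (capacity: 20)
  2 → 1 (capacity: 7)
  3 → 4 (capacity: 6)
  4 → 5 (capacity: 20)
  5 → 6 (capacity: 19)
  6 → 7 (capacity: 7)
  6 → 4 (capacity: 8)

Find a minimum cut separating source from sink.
Min cut value = 7, edges: (6,7)

Min cut value: 7
Partition: S = [0, 1, 2, 3, 4, 5, 6], T = [7]
Cut edges: (6,7)

By max-flow min-cut theorem, max flow = min cut = 7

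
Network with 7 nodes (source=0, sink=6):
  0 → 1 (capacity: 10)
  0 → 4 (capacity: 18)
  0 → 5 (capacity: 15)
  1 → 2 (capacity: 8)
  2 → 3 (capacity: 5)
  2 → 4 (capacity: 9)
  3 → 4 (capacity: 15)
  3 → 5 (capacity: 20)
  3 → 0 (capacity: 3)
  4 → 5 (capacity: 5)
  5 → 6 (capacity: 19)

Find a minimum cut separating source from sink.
Min cut value = 19, edges: (5,6)

Min cut value: 19
Partition: S = [0, 1, 2, 3, 4, 5], T = [6]
Cut edges: (5,6)

By max-flow min-cut theorem, max flow = min cut = 19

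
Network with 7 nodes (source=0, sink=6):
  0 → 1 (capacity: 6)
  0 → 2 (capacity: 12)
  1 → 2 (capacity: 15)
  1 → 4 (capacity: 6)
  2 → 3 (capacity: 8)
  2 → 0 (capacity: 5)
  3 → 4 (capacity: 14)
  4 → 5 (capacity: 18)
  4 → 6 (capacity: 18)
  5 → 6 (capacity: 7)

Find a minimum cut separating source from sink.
Min cut value = 14, edges: (1,4), (2,3)

Min cut value: 14
Partition: S = [0, 1, 2], T = [3, 4, 5, 6]
Cut edges: (1,4), (2,3)

By max-flow min-cut theorem, max flow = min cut = 14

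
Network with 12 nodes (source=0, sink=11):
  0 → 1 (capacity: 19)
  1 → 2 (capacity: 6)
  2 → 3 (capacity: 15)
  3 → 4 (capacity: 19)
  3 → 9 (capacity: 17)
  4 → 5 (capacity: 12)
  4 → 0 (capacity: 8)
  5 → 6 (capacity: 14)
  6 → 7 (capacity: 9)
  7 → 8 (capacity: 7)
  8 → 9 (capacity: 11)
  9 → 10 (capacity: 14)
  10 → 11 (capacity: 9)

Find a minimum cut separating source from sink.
Min cut value = 6, edges: (1,2)

Min cut value: 6
Partition: S = [0, 1], T = [2, 3, 4, 5, 6, 7, 8, 9, 10, 11]
Cut edges: (1,2)

By max-flow min-cut theorem, max flow = min cut = 6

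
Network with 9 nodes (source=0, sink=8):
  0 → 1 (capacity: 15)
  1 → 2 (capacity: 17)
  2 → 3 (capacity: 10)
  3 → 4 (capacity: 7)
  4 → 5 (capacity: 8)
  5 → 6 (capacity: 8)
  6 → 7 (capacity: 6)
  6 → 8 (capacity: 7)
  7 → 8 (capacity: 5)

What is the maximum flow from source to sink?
Maximum flow = 7

Max flow: 7

Flow assignment:
  0 → 1: 7/15
  1 → 2: 7/17
  2 → 3: 7/10
  3 → 4: 7/7
  4 → 5: 7/8
  5 → 6: 7/8
  6 → 8: 7/7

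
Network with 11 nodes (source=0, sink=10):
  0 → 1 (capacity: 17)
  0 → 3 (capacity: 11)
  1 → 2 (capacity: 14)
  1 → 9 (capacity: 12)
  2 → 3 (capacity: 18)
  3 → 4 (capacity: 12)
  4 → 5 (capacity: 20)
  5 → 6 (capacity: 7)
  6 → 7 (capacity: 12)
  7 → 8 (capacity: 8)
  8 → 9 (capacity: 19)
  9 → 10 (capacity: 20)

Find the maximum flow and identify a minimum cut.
Max flow = 19, Min cut edges: (1,9), (5,6)

Maximum flow: 19
Minimum cut: (1,9), (5,6)
Partition: S = [0, 1, 2, 3, 4, 5], T = [6, 7, 8, 9, 10]

Max-flow min-cut theorem verified: both equal 19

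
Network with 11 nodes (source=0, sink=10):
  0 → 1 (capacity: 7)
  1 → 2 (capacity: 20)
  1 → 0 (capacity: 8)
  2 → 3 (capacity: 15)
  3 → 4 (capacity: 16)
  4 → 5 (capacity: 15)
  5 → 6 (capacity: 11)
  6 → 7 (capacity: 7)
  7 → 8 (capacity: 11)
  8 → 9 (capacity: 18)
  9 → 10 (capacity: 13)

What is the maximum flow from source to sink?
Maximum flow = 7

Max flow: 7

Flow assignment:
  0 → 1: 7/7
  1 → 2: 7/20
  2 → 3: 7/15
  3 → 4: 7/16
  4 → 5: 7/15
  5 → 6: 7/11
  6 → 7: 7/7
  7 → 8: 7/11
  8 → 9: 7/18
  9 → 10: 7/13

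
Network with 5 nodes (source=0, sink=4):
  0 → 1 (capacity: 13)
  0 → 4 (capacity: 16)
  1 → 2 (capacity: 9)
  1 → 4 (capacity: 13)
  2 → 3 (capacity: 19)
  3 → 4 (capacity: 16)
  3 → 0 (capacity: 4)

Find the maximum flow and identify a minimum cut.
Max flow = 29, Min cut edges: (0,1), (0,4)

Maximum flow: 29
Minimum cut: (0,1), (0,4)
Partition: S = [0], T = [1, 2, 3, 4]

Max-flow min-cut theorem verified: both equal 29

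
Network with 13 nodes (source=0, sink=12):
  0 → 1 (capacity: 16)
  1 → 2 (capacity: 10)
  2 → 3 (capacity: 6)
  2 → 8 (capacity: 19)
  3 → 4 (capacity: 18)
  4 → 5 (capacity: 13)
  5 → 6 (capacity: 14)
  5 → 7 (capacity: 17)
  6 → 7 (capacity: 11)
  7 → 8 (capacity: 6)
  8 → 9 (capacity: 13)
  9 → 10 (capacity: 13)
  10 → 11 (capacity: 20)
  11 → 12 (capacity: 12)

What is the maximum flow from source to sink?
Maximum flow = 10

Max flow: 10

Flow assignment:
  0 → 1: 10/16
  1 → 2: 10/10
  2 → 8: 10/19
  8 → 9: 10/13
  9 → 10: 10/13
  10 → 11: 10/20
  11 → 12: 10/12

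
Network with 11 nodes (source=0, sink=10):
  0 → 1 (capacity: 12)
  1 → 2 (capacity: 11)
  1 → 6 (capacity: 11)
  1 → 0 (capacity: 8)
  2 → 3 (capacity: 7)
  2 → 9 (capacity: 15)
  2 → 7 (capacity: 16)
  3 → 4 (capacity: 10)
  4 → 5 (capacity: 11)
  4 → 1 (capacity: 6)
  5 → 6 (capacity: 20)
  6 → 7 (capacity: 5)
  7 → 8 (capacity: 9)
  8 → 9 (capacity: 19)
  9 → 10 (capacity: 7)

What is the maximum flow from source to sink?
Maximum flow = 7

Max flow: 7

Flow assignment:
  0 → 1: 7/12
  1 → 2: 6/11
  1 → 6: 1/11
  2 → 9: 6/15
  6 → 7: 1/5
  7 → 8: 1/9
  8 → 9: 1/19
  9 → 10: 7/7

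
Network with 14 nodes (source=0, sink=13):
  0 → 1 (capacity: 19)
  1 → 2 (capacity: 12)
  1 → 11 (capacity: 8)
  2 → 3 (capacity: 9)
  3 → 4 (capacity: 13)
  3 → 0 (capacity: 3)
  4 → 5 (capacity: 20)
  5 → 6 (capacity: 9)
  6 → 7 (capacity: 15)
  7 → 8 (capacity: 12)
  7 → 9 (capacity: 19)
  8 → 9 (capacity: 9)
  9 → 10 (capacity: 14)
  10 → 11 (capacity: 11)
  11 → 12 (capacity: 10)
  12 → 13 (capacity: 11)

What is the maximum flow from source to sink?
Maximum flow = 10

Max flow: 10

Flow assignment:
  0 → 1: 10/19
  1 → 2: 9/12
  1 → 11: 1/8
  2 → 3: 9/9
  3 → 4: 9/13
  4 → 5: 9/20
  5 → 6: 9/9
  6 → 7: 9/15
  7 → 9: 9/19
  9 → 10: 9/14
  10 → 11: 9/11
  11 → 12: 10/10
  12 → 13: 10/11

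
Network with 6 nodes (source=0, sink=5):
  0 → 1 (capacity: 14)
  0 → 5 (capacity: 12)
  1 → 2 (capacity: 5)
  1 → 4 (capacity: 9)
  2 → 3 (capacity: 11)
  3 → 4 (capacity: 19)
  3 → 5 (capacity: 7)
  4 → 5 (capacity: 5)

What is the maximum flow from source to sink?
Maximum flow = 22

Max flow: 22

Flow assignment:
  0 → 1: 10/14
  0 → 5: 12/12
  1 → 2: 5/5
  1 → 4: 5/9
  2 → 3: 5/11
  3 → 5: 5/7
  4 → 5: 5/5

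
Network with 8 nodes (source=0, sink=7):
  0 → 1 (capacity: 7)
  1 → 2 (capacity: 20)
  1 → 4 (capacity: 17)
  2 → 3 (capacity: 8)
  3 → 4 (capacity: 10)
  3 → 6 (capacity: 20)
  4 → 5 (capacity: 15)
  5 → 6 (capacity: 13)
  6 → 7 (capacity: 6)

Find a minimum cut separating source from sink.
Min cut value = 6, edges: (6,7)

Min cut value: 6
Partition: S = [0, 1, 2, 3, 4, 5, 6], T = [7]
Cut edges: (6,7)

By max-flow min-cut theorem, max flow = min cut = 6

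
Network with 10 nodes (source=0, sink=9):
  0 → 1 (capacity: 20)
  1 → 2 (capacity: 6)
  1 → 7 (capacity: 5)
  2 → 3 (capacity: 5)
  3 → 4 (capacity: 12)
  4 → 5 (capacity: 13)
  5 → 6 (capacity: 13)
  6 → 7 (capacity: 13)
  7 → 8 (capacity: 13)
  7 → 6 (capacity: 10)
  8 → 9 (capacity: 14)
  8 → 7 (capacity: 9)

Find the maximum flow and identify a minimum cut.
Max flow = 10, Min cut edges: (1,7), (2,3)

Maximum flow: 10
Minimum cut: (1,7), (2,3)
Partition: S = [0, 1, 2], T = [3, 4, 5, 6, 7, 8, 9]

Max-flow min-cut theorem verified: both equal 10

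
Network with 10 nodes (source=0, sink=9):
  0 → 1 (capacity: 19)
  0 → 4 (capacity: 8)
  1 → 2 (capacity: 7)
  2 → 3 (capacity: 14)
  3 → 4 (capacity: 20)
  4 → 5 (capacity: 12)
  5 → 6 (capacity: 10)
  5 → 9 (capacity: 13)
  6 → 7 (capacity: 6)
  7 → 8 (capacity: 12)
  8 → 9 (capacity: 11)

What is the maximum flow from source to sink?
Maximum flow = 12

Max flow: 12

Flow assignment:
  0 → 1: 7/19
  0 → 4: 5/8
  1 → 2: 7/7
  2 → 3: 7/14
  3 → 4: 7/20
  4 → 5: 12/12
  5 → 9: 12/13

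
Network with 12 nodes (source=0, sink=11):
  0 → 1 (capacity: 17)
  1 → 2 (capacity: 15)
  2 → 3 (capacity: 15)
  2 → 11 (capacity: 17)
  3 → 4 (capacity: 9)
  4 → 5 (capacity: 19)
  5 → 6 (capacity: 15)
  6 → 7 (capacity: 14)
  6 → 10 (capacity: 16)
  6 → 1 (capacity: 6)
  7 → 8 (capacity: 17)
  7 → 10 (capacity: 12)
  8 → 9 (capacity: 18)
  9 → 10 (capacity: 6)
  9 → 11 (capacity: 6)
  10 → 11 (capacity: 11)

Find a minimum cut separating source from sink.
Min cut value = 15, edges: (1,2)

Min cut value: 15
Partition: S = [0, 1], T = [2, 3, 4, 5, 6, 7, 8, 9, 10, 11]
Cut edges: (1,2)

By max-flow min-cut theorem, max flow = min cut = 15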